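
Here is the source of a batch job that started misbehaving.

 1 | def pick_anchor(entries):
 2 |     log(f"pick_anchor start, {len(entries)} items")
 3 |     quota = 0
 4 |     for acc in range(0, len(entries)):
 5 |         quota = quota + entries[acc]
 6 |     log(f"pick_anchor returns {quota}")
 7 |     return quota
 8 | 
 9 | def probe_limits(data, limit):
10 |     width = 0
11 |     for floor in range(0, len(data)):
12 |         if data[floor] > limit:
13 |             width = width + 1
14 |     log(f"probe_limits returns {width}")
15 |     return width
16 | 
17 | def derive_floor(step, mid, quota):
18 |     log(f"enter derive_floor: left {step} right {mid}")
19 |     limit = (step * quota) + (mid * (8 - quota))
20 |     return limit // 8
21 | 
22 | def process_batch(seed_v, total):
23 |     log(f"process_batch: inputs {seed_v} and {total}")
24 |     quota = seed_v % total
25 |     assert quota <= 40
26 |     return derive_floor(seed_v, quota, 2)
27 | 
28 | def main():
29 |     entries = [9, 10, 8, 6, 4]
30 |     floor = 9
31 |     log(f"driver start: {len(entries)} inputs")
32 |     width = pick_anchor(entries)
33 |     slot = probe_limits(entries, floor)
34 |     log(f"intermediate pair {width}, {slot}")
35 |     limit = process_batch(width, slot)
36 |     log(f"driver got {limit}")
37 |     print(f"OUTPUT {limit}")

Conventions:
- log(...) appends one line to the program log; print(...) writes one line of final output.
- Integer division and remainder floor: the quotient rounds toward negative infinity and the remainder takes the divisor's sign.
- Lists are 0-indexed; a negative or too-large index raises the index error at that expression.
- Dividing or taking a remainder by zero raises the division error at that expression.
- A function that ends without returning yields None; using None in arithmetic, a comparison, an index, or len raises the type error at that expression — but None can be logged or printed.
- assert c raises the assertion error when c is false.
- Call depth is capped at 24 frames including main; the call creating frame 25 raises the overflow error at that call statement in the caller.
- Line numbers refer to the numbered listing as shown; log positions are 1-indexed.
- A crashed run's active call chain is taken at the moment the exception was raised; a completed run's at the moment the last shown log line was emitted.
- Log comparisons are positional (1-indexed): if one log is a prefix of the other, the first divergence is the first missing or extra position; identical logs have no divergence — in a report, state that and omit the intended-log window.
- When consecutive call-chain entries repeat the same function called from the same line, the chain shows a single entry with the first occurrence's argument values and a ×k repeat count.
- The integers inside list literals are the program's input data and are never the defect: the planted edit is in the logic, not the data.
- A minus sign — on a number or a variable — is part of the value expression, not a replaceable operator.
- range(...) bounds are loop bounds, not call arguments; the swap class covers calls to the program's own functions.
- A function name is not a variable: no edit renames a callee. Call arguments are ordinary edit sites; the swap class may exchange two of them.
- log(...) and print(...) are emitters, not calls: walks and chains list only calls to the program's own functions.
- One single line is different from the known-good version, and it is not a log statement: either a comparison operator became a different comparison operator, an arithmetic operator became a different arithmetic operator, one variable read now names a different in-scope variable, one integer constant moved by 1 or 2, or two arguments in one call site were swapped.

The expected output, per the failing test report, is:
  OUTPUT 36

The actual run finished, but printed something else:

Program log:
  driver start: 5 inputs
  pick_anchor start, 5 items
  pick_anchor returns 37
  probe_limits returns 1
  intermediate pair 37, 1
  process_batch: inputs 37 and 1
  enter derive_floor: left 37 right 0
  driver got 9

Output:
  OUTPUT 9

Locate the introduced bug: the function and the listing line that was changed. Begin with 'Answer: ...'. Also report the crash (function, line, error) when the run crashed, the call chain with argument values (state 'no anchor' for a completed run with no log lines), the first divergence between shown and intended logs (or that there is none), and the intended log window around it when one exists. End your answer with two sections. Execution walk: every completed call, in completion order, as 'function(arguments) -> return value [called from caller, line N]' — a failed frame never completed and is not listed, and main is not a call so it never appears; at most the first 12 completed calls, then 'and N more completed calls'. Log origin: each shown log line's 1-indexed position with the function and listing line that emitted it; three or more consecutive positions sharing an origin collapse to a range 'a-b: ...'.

Answer: the defect is in process_batch at line 24.
Key fact: Log line 7 is where behavior first shows: 'enter derive_floor: left 37 right 0' appears instead of 'enter derive_floor: left 37 right 36'.
Call chain: main.
First divergence: position 7; shown 'enter derive_floor: left 37 right 0' vs intended 'enter derive_floor: left 37 right 36'.
Intended log window:
  5: intermediate pair 37, 1
  6: process_batch: inputs 37 and 1
  7: enter derive_floor: left 37 right 36
  8: driver got 36
Execution walk:
  pick_anchor([9, 10, 8, 6, 4]) -> 37  [called from main, line 32]
  probe_limits([9, 10, 8, 6, 4], 9) -> 1  [called from main, line 33]
  derive_floor(37, 0, 2) -> 9  [called from process_batch, line 26]
  process_batch(37, 1) -> 9  [called from main, line 35]
Log line origins:
  1: from main, line 31
  2: from pick_anchor, line 2
  3: from pick_anchor, line 6
  4: from probe_limits, line 14
  5: from main, line 34
  6: from process_batch, line 23
  7: from derive_floor, line 18
  8: from main, line 36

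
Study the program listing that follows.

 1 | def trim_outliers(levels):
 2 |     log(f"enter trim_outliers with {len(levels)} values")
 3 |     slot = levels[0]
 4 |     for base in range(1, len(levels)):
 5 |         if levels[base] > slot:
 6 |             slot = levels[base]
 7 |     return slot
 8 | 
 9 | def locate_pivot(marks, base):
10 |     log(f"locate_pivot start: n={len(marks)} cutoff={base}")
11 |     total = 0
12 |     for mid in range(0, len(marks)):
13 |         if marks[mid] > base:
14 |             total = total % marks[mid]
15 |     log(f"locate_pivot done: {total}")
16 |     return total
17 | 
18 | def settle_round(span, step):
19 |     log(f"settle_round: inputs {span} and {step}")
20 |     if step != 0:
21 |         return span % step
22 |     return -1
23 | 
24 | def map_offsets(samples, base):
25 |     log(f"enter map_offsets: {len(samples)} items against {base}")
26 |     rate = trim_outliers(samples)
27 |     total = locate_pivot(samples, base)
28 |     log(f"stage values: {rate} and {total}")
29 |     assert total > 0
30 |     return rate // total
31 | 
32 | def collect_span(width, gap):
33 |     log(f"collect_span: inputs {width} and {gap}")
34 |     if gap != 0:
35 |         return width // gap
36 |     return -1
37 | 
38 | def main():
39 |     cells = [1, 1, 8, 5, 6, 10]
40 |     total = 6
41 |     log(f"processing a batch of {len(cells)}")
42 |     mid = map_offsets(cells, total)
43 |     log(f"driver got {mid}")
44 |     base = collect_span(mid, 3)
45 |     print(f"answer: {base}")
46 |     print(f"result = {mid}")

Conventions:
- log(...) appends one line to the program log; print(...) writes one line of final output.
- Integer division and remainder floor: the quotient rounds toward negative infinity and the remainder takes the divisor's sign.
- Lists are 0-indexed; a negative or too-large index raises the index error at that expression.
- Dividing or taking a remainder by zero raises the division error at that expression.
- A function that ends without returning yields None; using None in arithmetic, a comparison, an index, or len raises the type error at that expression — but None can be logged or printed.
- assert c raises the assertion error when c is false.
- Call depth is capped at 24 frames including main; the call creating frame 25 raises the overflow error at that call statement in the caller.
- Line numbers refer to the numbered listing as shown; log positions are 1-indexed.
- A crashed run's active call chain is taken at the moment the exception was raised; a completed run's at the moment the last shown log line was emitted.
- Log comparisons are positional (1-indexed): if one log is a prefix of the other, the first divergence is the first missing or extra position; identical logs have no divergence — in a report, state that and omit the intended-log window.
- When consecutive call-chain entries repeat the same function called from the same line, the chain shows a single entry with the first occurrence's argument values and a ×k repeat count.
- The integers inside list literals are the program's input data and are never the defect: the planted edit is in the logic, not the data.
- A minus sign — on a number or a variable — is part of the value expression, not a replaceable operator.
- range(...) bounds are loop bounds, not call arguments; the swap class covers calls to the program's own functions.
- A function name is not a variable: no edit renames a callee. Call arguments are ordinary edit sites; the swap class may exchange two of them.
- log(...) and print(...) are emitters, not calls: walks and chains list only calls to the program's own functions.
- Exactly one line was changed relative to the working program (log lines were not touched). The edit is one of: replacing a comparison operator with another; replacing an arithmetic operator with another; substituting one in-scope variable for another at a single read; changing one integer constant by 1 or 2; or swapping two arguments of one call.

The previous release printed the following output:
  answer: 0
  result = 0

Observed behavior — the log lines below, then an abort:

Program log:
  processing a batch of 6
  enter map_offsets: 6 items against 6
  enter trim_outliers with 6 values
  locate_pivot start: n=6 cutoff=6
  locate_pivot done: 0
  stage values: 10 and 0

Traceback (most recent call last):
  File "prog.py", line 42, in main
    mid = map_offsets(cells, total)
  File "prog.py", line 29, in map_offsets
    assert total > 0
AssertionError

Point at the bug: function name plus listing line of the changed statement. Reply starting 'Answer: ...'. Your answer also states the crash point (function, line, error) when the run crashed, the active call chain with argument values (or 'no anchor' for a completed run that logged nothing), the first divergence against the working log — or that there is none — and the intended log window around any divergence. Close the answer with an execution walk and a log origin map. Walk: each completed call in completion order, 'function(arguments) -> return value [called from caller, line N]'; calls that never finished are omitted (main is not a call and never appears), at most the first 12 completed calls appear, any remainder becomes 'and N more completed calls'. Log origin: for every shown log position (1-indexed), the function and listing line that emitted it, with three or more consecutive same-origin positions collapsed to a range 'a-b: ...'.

Answer: the defect is in locate_pivot at line 14.
The tell: Log line 5 is where behavior first shows: 'locate_pivot done: 0' appears instead of 'locate_pivot done: 18'.
Crash: map_offsets, line 29, AssertionError.
Call chain: main -> map_offsets([1, 1, 8, 5, 6, 10], 6) (called at line 42).
First divergence: position 5; shown 'locate_pivot done: 0' vs intended 'locate_pivot done: 18'.
Intended log window:
  3: enter trim_outliers with 6 values
  4: locate_pivot start: n=6 cutoff=6
  5: locate_pivot done: 18
  6: stage values: 10 and 18
Execution walk:
  trim_outliers([1, 1, 8, 5, 6, 10]) -> 10  [called from map_offsets, line 26]
  locate_pivot([1, 1, 8, 5, 6, 10], 6) -> 0  [called from map_offsets, line 27]
Origin of each log line:
  1: logged in main at line 41
  2: logged in map_offsets at line 25
  3: logged in trim_outliers at line 2
  4: logged in locate_pivot at line 10
  5: logged in locate_pivot at line 15
  6: logged in map_offsets at line 28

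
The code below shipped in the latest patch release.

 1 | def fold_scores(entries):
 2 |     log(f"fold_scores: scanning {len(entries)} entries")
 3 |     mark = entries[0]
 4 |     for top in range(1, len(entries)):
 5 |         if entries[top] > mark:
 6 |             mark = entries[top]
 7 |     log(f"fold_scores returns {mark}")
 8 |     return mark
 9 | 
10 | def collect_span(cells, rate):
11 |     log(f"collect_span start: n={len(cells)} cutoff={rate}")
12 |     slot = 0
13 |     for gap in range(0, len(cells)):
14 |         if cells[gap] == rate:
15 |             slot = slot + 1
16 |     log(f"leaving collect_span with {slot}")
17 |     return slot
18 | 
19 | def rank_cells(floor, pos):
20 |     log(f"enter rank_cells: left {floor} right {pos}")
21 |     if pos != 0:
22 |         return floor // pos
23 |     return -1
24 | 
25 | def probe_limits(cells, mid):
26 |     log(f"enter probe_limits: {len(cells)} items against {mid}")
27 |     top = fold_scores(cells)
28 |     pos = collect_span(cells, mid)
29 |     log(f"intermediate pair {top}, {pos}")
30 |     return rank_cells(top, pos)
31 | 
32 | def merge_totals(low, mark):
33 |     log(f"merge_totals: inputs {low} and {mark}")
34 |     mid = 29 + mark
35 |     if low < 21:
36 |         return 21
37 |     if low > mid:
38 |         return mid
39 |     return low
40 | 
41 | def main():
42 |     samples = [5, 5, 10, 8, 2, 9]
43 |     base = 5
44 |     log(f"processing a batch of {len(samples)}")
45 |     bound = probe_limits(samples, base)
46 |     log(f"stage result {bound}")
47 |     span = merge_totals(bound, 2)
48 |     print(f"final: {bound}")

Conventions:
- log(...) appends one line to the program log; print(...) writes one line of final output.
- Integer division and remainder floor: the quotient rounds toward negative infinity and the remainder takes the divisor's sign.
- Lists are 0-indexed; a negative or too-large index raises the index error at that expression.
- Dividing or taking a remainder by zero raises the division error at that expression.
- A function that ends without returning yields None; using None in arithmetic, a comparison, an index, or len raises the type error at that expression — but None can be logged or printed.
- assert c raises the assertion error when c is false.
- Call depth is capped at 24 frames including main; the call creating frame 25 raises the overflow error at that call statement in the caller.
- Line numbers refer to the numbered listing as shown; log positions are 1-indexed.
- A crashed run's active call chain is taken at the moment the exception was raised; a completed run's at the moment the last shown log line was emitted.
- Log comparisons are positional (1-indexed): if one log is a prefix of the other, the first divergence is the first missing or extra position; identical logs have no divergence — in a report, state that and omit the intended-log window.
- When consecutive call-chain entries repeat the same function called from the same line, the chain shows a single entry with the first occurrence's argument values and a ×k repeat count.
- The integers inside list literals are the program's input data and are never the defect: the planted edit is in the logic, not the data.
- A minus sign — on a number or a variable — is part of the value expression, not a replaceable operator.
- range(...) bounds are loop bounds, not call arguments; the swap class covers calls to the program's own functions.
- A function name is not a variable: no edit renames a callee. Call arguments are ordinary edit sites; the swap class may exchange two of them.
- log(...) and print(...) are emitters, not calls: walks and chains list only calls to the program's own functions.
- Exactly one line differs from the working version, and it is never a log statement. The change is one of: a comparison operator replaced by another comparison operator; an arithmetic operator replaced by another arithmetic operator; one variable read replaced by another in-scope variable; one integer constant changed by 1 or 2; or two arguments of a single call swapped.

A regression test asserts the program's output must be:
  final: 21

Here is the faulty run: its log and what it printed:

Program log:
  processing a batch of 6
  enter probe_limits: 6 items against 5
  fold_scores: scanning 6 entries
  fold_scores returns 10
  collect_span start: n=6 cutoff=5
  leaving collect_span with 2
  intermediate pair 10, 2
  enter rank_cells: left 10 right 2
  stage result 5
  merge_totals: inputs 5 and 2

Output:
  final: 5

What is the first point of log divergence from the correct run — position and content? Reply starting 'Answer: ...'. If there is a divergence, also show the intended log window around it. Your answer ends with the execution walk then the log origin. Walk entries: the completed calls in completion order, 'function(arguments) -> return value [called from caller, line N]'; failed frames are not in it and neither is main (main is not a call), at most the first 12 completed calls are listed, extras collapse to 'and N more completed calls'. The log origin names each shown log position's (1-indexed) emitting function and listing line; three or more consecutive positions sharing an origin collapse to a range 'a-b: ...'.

Answer: none (the log streams are identical).
Execution walk:
  fold_scores([5, 5, 10, 8, 2, 9]) -> 10  [called from probe_limits, line 27]
  collect_span([5, 5, 10, 8, 2, 9], 5) -> 2  [called from probe_limits, line 28]
  rank_cells(10, 2) -> 5  [called from probe_limits, line 30]
  probe_limits([5, 5, 10, 8, 2, 9], 5) -> 5  [called from main, line 45]
  merge_totals(5, 2) -> 21  [called from main, line 47]
Origin of each log line:
  1: emitted by main (line 44)
  2: emitted by probe_limits (line 26)
  3: emitted by fold_scores (line 2)
  4: emitted by fold_scores (line 7)
  5: emitted by collect_span (line 11)
  6: emitted by collect_span (line 16)
  7: emitted by probe_limits (line 29)
  8: emitted by rank_cells (line 20)
  9: emitted by main (line 46)
  10: emitted by merge_totals (line 33)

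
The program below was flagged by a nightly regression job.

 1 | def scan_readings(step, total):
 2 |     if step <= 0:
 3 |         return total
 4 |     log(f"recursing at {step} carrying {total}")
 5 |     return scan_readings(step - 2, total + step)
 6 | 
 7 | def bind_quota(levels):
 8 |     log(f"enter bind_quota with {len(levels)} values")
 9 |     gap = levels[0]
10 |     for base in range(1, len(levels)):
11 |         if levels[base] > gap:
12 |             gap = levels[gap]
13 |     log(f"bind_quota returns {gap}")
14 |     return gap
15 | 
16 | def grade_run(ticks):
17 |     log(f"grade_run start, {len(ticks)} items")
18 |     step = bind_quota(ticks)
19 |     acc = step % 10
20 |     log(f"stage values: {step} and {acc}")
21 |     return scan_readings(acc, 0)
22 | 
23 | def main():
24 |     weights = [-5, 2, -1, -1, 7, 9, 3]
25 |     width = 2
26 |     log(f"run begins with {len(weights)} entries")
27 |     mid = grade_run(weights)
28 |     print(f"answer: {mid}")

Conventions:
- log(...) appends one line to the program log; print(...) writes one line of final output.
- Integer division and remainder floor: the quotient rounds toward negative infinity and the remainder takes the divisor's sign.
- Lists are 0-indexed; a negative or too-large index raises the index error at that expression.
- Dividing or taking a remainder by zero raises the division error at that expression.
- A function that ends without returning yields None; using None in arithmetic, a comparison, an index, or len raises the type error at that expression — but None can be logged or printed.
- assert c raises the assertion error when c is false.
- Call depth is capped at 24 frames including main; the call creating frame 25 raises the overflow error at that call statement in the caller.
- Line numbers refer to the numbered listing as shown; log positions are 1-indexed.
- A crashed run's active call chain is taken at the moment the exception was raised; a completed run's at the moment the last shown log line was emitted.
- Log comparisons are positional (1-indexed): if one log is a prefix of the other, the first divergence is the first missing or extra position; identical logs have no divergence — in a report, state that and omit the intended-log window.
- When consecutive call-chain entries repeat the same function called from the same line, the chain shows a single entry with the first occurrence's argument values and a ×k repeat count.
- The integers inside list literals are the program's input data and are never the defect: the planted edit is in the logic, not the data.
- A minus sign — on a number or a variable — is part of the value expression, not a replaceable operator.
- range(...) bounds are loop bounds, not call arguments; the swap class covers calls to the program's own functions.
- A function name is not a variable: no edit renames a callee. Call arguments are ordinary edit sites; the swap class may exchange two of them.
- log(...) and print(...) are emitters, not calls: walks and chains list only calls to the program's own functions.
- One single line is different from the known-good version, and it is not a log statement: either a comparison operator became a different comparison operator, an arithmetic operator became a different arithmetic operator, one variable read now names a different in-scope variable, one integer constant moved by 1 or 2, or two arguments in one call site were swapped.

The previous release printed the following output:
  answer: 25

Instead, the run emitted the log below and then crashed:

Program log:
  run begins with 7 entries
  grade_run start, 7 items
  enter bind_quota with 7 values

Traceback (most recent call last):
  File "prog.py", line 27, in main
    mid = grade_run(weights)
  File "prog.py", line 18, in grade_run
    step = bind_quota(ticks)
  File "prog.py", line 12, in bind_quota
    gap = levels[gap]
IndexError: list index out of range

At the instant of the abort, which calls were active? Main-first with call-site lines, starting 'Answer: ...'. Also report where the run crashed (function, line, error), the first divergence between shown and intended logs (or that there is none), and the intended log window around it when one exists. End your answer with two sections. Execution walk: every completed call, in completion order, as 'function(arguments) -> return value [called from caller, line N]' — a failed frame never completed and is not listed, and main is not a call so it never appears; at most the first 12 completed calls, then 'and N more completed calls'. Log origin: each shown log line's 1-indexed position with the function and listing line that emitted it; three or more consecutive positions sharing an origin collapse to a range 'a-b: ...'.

Answer: main -> grade_run (called at line 27) -> bind_quota (called at line 18).
Key fact: The shown log is a 3-line prefix of the intended one, whose next entry is 'bind_quota returns 9'.
Crash: bind_quota, line 12, IndexError.
First divergence: position 4 — after 3 matching lines the faulty run goes silent; intended next line 'bind_quota returns 9'.
Intended log window:
  2: grade_run start, 7 items
  3: enter bind_quota with 7 values
  4: bind_quota returns 9
  5: stage values: 9 and 9
Execution walk:
  (no call completed)
Log line origins:
  1: emitted by main (line 26)
  2: emitted by grade_run (line 17)
  3: emitted by bind_quota (line 8)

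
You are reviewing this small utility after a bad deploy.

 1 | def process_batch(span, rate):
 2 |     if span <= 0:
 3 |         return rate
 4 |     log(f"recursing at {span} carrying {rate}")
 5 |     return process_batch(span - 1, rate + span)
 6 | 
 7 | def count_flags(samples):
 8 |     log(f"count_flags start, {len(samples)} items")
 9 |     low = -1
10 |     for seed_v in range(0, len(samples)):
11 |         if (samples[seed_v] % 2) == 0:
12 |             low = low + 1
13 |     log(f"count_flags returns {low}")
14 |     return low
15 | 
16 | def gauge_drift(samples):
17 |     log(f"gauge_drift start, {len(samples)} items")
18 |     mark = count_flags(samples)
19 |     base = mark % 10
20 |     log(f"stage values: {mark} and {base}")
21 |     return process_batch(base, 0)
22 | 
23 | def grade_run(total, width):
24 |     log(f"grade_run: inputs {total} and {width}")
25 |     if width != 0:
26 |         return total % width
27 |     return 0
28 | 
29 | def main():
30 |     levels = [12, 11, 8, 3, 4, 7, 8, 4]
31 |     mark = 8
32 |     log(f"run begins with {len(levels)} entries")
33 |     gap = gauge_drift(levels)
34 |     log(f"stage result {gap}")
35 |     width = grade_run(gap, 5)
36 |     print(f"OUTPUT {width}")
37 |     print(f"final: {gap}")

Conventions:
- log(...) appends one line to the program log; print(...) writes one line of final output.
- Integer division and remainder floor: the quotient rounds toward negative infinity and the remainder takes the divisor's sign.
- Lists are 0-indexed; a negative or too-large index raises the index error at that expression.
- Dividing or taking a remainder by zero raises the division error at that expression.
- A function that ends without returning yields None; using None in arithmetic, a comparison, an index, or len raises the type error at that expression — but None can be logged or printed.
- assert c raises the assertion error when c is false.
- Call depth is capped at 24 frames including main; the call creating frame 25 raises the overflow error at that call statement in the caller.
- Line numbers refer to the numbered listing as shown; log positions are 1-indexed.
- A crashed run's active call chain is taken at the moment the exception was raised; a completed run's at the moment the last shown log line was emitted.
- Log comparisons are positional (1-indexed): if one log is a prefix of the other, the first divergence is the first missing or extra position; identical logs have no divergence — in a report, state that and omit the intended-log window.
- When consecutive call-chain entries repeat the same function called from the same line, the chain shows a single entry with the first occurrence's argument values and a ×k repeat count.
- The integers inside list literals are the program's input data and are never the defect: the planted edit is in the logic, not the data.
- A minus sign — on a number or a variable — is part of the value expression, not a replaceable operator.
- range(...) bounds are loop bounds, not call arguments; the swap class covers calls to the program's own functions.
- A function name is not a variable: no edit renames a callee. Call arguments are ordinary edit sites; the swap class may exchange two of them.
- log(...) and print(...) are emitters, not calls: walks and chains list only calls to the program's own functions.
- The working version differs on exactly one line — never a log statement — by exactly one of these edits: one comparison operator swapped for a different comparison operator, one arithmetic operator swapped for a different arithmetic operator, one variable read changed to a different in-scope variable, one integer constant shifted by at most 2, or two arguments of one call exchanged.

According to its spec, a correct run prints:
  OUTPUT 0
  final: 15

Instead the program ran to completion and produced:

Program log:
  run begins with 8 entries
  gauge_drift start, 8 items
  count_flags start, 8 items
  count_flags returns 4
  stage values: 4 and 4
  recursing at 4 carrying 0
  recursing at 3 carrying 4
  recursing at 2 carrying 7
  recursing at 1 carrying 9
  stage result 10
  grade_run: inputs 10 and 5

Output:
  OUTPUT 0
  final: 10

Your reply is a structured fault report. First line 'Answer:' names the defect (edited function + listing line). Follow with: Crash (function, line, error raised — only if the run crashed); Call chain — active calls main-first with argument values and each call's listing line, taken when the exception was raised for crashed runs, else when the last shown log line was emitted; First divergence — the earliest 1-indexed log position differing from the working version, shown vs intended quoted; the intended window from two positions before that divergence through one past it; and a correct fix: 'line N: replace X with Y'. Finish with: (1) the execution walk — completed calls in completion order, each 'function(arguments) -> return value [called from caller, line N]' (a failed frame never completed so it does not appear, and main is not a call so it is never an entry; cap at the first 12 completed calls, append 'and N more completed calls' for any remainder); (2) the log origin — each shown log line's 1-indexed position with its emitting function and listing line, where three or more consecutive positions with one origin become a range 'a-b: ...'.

Answer: the defect is in count_flags at line 9.
Key fact: Position 4 is the first bad log line: 'count_flags returns 4' should read 'count_flags returns 5'.
Call chain: main -> grade_run(10, 5) (called at line 35).
First divergence: position 4 — shown 'count_flags returns 4', intended 'count_flags returns 5'.
Intended log window:
  2: gauge_drift start, 8 items
  3: count_flags start, 8 items
  4: count_flags returns 5
  5: stage values: 5 and 5
Execution walk:
  count_flags([12, 11, 8, 3, 4, 7, 8, 4]) -> 4  [called from gauge_drift, line 18]
  process_batch(0, 10) -> 10  [called from process_batch, line 5]
  process_batch(1, 9) -> 10  [called from process_batch, line 5]
  process_batch(2, 7) -> 10  [called from process_batch, line 5]
  process_batch(3, 4) -> 10  [called from process_batch, line 5]
  process_batch(4, 0) -> 10  [called from gauge_drift, line 21]
  gauge_drift([12, 11, 8, 3, 4, 7, 8, 4]) -> 10  [called from main, line 33]
  grade_run(10, 5) -> 0  [called from main, line 35]
Log origins:
  1: from main, line 32
  2: from gauge_drift, line 17
  3: from count_flags, line 8
  4: from count_flags, line 13
  5: from gauge_drift, line 20
  6-9: from process_batch, line 4
  10: from main, line 34
  11: from grade_run, line 24
A correct fix: line 9: replace `-1` with `0`.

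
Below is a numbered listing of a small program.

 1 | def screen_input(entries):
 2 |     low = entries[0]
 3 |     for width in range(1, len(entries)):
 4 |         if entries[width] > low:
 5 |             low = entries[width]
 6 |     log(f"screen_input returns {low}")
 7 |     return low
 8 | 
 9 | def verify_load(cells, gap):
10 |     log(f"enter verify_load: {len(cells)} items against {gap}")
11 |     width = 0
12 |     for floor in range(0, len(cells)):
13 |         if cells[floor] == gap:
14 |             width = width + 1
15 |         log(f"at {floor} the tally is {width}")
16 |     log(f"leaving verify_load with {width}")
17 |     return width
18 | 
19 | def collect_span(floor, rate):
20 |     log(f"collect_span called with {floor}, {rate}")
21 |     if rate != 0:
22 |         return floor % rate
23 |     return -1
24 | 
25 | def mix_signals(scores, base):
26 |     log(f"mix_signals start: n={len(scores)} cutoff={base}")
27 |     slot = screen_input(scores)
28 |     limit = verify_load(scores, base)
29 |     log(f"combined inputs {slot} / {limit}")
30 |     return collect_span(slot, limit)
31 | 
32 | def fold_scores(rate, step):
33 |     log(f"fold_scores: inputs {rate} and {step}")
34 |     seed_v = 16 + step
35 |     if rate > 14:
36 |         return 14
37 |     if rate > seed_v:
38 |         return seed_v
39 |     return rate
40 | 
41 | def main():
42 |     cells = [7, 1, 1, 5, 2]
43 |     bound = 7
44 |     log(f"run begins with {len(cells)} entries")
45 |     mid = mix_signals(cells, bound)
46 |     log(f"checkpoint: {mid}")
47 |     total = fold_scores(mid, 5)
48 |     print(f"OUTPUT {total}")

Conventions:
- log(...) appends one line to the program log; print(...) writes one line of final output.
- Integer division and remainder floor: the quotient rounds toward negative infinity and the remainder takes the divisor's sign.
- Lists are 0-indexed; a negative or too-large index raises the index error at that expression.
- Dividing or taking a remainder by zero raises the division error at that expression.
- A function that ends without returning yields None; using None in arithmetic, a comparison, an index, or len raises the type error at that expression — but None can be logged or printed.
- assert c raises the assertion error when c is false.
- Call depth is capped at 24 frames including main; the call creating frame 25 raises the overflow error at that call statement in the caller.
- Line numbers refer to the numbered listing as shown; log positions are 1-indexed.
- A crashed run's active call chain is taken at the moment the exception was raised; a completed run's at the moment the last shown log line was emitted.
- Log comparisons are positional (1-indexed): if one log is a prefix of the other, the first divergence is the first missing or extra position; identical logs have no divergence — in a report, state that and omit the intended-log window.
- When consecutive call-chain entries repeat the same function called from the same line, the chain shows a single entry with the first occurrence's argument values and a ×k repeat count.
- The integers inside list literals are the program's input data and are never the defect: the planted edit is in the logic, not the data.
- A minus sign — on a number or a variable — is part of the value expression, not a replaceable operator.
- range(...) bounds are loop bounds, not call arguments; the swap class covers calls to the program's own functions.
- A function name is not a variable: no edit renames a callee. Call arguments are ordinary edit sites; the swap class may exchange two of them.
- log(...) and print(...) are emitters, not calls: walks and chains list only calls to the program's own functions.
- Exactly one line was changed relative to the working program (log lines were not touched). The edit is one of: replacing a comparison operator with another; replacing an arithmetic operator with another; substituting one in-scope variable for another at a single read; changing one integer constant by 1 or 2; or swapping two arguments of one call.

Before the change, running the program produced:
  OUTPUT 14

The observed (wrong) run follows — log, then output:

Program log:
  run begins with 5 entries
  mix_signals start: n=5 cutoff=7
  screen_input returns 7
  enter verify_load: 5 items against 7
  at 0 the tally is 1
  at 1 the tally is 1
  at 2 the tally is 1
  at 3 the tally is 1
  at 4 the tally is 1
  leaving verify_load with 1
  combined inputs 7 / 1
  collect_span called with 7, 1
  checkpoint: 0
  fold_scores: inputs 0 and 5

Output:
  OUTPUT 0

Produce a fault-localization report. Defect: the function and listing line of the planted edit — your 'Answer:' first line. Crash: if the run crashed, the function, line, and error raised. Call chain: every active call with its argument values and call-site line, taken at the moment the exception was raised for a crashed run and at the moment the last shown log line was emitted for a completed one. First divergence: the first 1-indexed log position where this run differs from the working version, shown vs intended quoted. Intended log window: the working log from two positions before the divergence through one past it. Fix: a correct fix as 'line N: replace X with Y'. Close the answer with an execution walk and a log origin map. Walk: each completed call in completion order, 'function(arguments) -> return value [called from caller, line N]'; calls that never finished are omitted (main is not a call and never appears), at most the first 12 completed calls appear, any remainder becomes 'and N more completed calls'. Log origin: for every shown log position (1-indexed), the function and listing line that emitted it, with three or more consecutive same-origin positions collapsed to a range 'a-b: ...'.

Answer: the defect is in fold_scores at line 35.
Core observation: No log line changed; the fault shows up purely in the output.
Call chain: main -> fold_scores(0, 5) (called at line 47).
First divergence: none — the logs agree in full.
Execution walk:
  screen_input([7, 1, 1, 5, 2]) -> 7  [called from mix_signals, line 27]
  verify_load([7, 1, 1, 5, 2], 7) -> 1  [called from mix_signals, line 28]
  collect_span(7, 1) -> 0  [called from mix_signals, line 30]
  mix_signals([7, 1, 1, 5, 2], 7) -> 0  [called from main, line 45]
  fold_scores(0, 5) -> 0  [called from main, line 47]
Origin of each log line:
  1: emitted by main (line 44)
  2: emitted by mix_signals (line 26)
  3: emitted by screen_input (line 6)
  4: emitted by verify_load (line 10)
  5-9: emitted by verify_load (line 15)
  10: emitted by verify_load (line 16)
  11: emitted by mix_signals (line 29)
  12: emitted by collect_span (line 20)
  13: emitted by main (line 46)
  14: emitted by fold_scores (line 33)
A correct fix: line 35: replace `>` with `<`.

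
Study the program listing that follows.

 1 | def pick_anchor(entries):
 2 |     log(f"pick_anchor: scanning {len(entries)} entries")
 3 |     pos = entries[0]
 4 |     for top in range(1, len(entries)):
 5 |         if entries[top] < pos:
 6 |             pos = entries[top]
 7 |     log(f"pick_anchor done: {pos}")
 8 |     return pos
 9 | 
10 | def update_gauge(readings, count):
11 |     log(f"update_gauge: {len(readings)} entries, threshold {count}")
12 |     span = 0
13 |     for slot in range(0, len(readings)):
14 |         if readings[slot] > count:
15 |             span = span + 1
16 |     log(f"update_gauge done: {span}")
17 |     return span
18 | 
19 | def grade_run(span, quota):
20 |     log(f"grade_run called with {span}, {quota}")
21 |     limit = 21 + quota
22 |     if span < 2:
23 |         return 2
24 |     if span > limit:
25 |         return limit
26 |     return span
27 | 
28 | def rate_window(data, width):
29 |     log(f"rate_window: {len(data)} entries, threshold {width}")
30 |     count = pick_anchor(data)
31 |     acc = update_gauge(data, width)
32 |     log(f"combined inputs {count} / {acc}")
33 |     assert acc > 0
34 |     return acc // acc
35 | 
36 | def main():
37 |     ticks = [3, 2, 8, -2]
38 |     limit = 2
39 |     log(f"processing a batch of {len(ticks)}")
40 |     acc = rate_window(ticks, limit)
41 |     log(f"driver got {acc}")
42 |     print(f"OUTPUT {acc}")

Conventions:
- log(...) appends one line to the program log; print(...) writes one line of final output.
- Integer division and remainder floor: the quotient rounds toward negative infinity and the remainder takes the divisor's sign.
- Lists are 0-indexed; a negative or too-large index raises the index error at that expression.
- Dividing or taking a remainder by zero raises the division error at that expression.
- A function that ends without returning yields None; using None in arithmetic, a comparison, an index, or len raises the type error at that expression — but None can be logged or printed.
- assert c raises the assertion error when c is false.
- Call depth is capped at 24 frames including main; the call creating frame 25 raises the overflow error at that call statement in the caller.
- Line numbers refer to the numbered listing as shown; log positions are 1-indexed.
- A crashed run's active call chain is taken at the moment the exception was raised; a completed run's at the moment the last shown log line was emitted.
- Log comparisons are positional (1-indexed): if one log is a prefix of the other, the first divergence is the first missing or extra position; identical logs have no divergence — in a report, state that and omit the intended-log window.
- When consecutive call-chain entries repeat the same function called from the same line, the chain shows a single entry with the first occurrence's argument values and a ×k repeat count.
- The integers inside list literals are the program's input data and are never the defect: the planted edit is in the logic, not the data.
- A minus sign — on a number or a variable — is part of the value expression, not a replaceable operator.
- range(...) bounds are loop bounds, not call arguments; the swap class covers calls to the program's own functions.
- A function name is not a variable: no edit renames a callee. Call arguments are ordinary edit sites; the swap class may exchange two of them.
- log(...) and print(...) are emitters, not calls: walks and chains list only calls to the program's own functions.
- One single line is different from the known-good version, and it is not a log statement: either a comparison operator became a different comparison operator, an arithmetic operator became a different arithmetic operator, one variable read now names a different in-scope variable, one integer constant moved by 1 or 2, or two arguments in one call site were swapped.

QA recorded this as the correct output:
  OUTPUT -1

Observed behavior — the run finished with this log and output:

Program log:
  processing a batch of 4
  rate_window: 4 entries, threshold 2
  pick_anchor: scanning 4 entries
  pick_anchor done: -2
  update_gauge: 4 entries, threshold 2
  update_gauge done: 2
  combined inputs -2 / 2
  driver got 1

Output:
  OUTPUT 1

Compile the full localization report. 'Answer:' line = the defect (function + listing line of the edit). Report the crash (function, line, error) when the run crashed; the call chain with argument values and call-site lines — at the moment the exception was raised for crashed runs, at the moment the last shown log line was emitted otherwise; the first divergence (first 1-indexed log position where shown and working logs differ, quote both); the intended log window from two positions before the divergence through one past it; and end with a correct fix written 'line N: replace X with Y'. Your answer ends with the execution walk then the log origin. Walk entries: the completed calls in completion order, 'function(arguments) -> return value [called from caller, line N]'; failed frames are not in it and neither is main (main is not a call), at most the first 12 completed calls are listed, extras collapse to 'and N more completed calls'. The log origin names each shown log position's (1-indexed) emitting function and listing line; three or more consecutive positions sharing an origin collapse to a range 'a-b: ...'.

Answer: the defect is in rate_window at line 34.
The tell: Everything matches until log position 8, which reads 'driver got 1' in place of 'driver got -1'.
Call chain: main.
First divergence: position 8 — shown 'driver got 1', intended 'driver got -1'.
Intended log window:
  6: update_gauge done: 2
  7: combined inputs -2 / 2
  8: driver got -1
Execution walk:
  pick_anchor([3, 2, 8, -2]) -> -2  [called from rate_window, line 30]
  update_gauge([3, 2, 8, -2], 2) -> 2  [called from rate_window, line 31]
  rate_window([3, 2, 8, -2], 2) -> 1  [called from main, line 40]
Log line origins:
  1: from main, line 39
  2: from rate_window, line 29
  3: from pick_anchor, line 2
  4: from pick_anchor, line 7
  5: from update_gauge, line 11
  6: from update_gauge, line 16
  7: from rate_window, line 32
  8: from main, line 41
A correct fix: line 34: replace `acc // acc` with `count // acc`.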